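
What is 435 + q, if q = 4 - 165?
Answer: 274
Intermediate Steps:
q = -161
435 + q = 435 - 161 = 274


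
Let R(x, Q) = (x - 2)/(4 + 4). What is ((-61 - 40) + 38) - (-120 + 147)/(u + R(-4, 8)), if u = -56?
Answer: -14193/227 ≈ -62.524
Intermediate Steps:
R(x, Q) = -¼ + x/8 (R(x, Q) = (-2 + x)/8 = (-2 + x)*(⅛) = -¼ + x/8)
((-61 - 40) + 38) - (-120 + 147)/(u + R(-4, 8)) = ((-61 - 40) + 38) - (-120 + 147)/(-56 + (-¼ + (⅛)*(-4))) = (-101 + 38) - 27/(-56 + (-¼ - ½)) = -63 - 27/(-56 - ¾) = -63 - 27/(-227/4) = -63 - 27*(-4)/227 = -63 - 1*(-108/227) = -63 + 108/227 = -14193/227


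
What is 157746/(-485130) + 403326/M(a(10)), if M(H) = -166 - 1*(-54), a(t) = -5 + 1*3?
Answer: -2329562023/646840 ≈ -3601.4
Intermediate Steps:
a(t) = -2 (a(t) = -5 + 3 = -2)
M(H) = -112 (M(H) = -166 + 54 = -112)
157746/(-485130) + 403326/M(a(10)) = 157746/(-485130) + 403326/(-112) = 157746*(-1/485130) + 403326*(-1/112) = -26291/80855 - 28809/8 = -2329562023/646840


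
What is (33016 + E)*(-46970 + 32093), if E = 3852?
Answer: -548485236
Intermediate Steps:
(33016 + E)*(-46970 + 32093) = (33016 + 3852)*(-46970 + 32093) = 36868*(-14877) = -548485236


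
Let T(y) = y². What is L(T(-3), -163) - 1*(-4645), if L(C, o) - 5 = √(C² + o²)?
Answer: 4650 + 5*√1066 ≈ 4813.3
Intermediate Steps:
L(C, o) = 5 + √(C² + o²)
L(T(-3), -163) - 1*(-4645) = (5 + √(((-3)²)² + (-163)²)) - 1*(-4645) = (5 + √(9² + 26569)) + 4645 = (5 + √(81 + 26569)) + 4645 = (5 + √26650) + 4645 = (5 + 5*√1066) + 4645 = 4650 + 5*√1066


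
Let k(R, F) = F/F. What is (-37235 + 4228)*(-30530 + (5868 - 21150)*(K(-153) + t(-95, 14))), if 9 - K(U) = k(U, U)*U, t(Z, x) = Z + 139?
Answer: 104916776354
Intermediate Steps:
t(Z, x) = 139 + Z
k(R, F) = 1
K(U) = 9 - U
(-37235 + 4228)*(-30530 + (5868 - 21150)*(K(-153) + t(-95, 14))) = (-37235 + 4228)*(-30530 + (5868 - 21150)*((9 - 1*(-153)) + (139 - 95))) = -33007*(-30530 - 15282*((9 + 153) + 44)) = -33007*(-30530 - 15282*(162 + 44)) = -33007*(-30530 - 15282*206) = -33007*(-30530 - 3148092) = -33007*(-3178622) = 104916776354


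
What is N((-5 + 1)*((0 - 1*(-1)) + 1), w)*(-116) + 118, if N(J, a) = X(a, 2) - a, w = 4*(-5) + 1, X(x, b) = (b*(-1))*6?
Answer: -694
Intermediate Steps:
X(x, b) = -6*b (X(x, b) = -b*6 = -6*b)
w = -19 (w = -20 + 1 = -19)
N(J, a) = -12 - a (N(J, a) = -6*2 - a = -12 - a)
N((-5 + 1)*((0 - 1*(-1)) + 1), w)*(-116) + 118 = (-12 - 1*(-19))*(-116) + 118 = (-12 + 19)*(-116) + 118 = 7*(-116) + 118 = -812 + 118 = -694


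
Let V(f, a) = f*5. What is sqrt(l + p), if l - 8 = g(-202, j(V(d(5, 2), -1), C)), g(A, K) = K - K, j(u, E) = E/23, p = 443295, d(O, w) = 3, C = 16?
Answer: 7*sqrt(9047) ≈ 665.81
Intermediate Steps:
V(f, a) = 5*f
j(u, E) = E/23 (j(u, E) = E*(1/23) = E/23)
g(A, K) = 0
l = 8 (l = 8 + 0 = 8)
sqrt(l + p) = sqrt(8 + 443295) = sqrt(443303) = 7*sqrt(9047)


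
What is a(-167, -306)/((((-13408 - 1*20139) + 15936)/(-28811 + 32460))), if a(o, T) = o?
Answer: 609383/17611 ≈ 34.602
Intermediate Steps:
a(-167, -306)/((((-13408 - 1*20139) + 15936)/(-28811 + 32460))) = -167*(-28811 + 32460)/((-13408 - 1*20139) + 15936) = -167*3649/((-13408 - 20139) + 15936) = -167*3649/(-33547 + 15936) = -167/((-17611*1/3649)) = -167/(-17611/3649) = -167*(-3649/17611) = 609383/17611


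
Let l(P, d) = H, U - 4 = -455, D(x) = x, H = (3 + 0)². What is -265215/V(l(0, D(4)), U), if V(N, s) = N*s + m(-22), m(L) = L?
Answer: 265215/4081 ≈ 64.988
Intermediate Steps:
H = 9 (H = 3² = 9)
U = -451 (U = 4 - 455 = -451)
l(P, d) = 9
V(N, s) = -22 + N*s (V(N, s) = N*s - 22 = -22 + N*s)
-265215/V(l(0, D(4)), U) = -265215/(-22 + 9*(-451)) = -265215/(-22 - 4059) = -265215/(-4081) = -265215*(-1/4081) = 265215/4081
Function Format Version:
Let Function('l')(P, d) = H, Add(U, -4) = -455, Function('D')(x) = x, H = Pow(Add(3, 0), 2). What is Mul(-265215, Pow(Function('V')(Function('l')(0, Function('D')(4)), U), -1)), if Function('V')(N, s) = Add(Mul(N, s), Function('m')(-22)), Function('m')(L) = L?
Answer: Rational(265215, 4081) ≈ 64.988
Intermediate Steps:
H = 9 (H = Pow(3, 2) = 9)
U = -451 (U = Add(4, -455) = -451)
Function('l')(P, d) = 9
Function('V')(N, s) = Add(-22, Mul(N, s)) (Function('V')(N, s) = Add(Mul(N, s), -22) = Add(-22, Mul(N, s)))
Mul(-265215, Pow(Function('V')(Function('l')(0, Function('D')(4)), U), -1)) = Mul(-265215, Pow(Add(-22, Mul(9, -451)), -1)) = Mul(-265215, Pow(Add(-22, -4059), -1)) = Mul(-265215, Pow(-4081, -1)) = Mul(-265215, Rational(-1, 4081)) = Rational(265215, 4081)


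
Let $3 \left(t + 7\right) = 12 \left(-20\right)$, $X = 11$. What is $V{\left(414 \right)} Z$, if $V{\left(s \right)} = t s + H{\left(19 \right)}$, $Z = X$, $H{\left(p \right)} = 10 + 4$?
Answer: $-396044$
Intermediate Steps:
$H{\left(p \right)} = 14$
$Z = 11$
$t = -87$ ($t = -7 + \frac{12 \left(-20\right)}{3} = -7 + \frac{1}{3} \left(-240\right) = -7 - 80 = -87$)
$V{\left(s \right)} = 14 - 87 s$ ($V{\left(s \right)} = - 87 s + 14 = 14 - 87 s$)
$V{\left(414 \right)} Z = \left(14 - 36018\right) 11 = \left(-36004\right) 11 = -396044$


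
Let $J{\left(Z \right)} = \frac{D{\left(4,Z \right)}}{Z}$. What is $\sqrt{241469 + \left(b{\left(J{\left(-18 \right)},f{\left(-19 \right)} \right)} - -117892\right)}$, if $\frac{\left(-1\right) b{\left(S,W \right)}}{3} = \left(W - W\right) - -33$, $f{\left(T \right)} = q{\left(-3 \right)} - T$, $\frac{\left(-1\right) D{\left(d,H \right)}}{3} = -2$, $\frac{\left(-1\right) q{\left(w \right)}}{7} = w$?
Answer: $3 \sqrt{39918} \approx 599.38$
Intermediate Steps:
$q{\left(w \right)} = - 7 w$
$D{\left(d,H \right)} = 6$ ($D{\left(d,H \right)} = \left(-3\right) \left(-2\right) = 6$)
$J{\left(Z \right)} = \frac{6}{Z}$
$f{\left(T \right)} = 21 - T$ ($f{\left(T \right)} = \left(-7\right) \left(-3\right) - T = 21 - T$)
$b{\left(S,W \right)} = -99$ ($b{\left(S,W \right)} = - 3 \left(\left(W - W\right) - -33\right) = - 3 \left(0 + 33\right) = \left(-3\right) 33 = -99$)
$\sqrt{241469 + \left(b{\left(J{\left(-18 \right)},f{\left(-19 \right)} \right)} - -117892\right)} = \sqrt{241469 - -117793} = \sqrt{241469 + \left(-99 + 117892\right)} = \sqrt{241469 + 117793} = \sqrt{359262} = 3 \sqrt{39918}$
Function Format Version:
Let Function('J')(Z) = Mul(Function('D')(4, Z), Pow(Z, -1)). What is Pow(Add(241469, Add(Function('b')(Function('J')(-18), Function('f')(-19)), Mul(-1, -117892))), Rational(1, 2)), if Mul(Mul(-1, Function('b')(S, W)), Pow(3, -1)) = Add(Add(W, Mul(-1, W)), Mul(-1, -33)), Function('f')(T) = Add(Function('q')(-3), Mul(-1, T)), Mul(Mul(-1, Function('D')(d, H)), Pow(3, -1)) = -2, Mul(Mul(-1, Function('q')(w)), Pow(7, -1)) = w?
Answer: Mul(3, Pow(39918, Rational(1, 2))) ≈ 599.38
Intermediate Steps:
Function('q')(w) = Mul(-7, w)
Function('D')(d, H) = 6 (Function('D')(d, H) = Mul(-3, -2) = 6)
Function('J')(Z) = Mul(6, Pow(Z, -1))
Function('f')(T) = Add(21, Mul(-1, T)) (Function('f')(T) = Add(Mul(-7, -3), Mul(-1, T)) = Add(21, Mul(-1, T)))
Function('b')(S, W) = -99 (Function('b')(S, W) = Mul(-3, Add(Add(W, Mul(-1, W)), Mul(-1, -33))) = Mul(-3, Add(0, 33)) = Mul(-3, 33) = -99)
Pow(Add(241469, Add(Function('b')(Function('J')(-18), Function('f')(-19)), Mul(-1, -117892))), Rational(1, 2)) = Pow(Add(241469, Add(-99, Mul(-1, -117892))), Rational(1, 2)) = Pow(Add(241469, Add(-99, 117892)), Rational(1, 2)) = Pow(Add(241469, 117793), Rational(1, 2)) = Pow(359262, Rational(1, 2)) = Mul(3, Pow(39918, Rational(1, 2)))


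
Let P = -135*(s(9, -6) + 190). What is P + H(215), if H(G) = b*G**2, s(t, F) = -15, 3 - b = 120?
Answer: -5431950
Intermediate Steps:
b = -117 (b = 3 - 1*120 = 3 - 120 = -117)
P = -23625 (P = -135*(-15 + 190) = -135*175 = -23625)
H(G) = -117*G**2
P + H(215) = -23625 - 117*215**2 = -23625 - 117*46225 = -23625 - 5408325 = -5431950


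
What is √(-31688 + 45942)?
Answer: √14254 ≈ 119.39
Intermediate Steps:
√(-31688 + 45942) = √14254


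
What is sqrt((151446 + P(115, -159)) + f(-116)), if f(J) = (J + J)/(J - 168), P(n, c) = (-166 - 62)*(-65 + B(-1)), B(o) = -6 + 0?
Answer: 2*sqrt(211261778)/71 ≈ 409.43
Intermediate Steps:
B(o) = -6
P(n, c) = 16188 (P(n, c) = (-166 - 62)*(-65 - 6) = -228*(-71) = 16188)
f(J) = 2*J/(-168 + J) (f(J) = (2*J)/(-168 + J) = 2*J/(-168 + J))
sqrt((151446 + P(115, -159)) + f(-116)) = sqrt((151446 + 16188) + 2*(-116)/(-168 - 116)) = sqrt(167634 + 2*(-116)/(-284)) = sqrt(167634 + 2*(-116)*(-1/284)) = sqrt(167634 + 58/71) = sqrt(11902072/71) = 2*sqrt(211261778)/71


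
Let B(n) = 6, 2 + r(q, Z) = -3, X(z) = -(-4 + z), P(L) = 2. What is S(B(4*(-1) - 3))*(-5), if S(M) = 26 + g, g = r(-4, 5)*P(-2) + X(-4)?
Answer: -120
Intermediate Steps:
X(z) = 4 - z
r(q, Z) = -5 (r(q, Z) = -2 - 3 = -5)
g = -2 (g = -5*2 + (4 - 1*(-4)) = -10 + (4 + 4) = -10 + 8 = -2)
S(M) = 24 (S(M) = 26 - 2 = 24)
S(B(4*(-1) - 3))*(-5) = 24*(-5) = -120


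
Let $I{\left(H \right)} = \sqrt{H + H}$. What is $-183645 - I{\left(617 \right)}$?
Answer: $-183645 - \sqrt{1234} \approx -1.8368 \cdot 10^{5}$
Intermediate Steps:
$I{\left(H \right)} = \sqrt{2} \sqrt{H}$ ($I{\left(H \right)} = \sqrt{2 H} = \sqrt{2} \sqrt{H}$)
$-183645 - I{\left(617 \right)} = -183645 - \sqrt{2} \sqrt{617} = -183645 - \sqrt{1234}$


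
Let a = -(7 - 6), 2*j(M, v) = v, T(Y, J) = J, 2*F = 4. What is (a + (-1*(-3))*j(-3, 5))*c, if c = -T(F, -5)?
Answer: 65/2 ≈ 32.500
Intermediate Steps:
F = 2 (F = (1/2)*4 = 2)
j(M, v) = v/2
c = 5 (c = -1*(-5) = 5)
a = -1 (a = -1*1 = -1)
(a + (-1*(-3))*j(-3, 5))*c = (-1 + (-1*(-3))*((1/2)*5))*5 = (-1 + 3*(5/2))*5 = (-1 + 15/2)*5 = (13/2)*5 = 65/2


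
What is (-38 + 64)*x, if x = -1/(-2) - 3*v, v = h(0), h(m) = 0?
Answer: 13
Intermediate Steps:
v = 0
x = 1/2 (x = -1/(-2) - 3*0 = -1*(-1/2) + 0 = 1/2 + 0 = 1/2 ≈ 0.50000)
(-38 + 64)*x = (-38 + 64)*(1/2) = 26*(1/2) = 13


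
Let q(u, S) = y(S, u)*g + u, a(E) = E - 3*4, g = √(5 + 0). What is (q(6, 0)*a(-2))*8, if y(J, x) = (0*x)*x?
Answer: -672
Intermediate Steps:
y(J, x) = 0 (y(J, x) = 0*x = 0)
g = √5 ≈ 2.2361
a(E) = -12 + E (a(E) = E - 12 = -12 + E)
q(u, S) = u (q(u, S) = 0*√5 + u = 0 + u = u)
(q(6, 0)*a(-2))*8 = (6*(-12 - 2))*8 = (6*(-14))*8 = -84*8 = -672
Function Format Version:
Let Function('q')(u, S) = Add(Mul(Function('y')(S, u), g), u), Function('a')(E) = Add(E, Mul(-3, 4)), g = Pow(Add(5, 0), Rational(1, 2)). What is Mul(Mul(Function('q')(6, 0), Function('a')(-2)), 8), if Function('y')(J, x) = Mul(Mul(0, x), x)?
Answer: -672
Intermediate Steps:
Function('y')(J, x) = 0 (Function('y')(J, x) = Mul(0, x) = 0)
g = Pow(5, Rational(1, 2)) ≈ 2.2361
Function('a')(E) = Add(-12, E) (Function('a')(E) = Add(E, -12) = Add(-12, E))
Function('q')(u, S) = u (Function('q')(u, S) = Add(Mul(0, Pow(5, Rational(1, 2))), u) = Add(0, u) = u)
Mul(Mul(Function('q')(6, 0), Function('a')(-2)), 8) = Mul(Mul(6, Add(-12, -2)), 8) = Mul(Mul(6, -14), 8) = Mul(-84, 8) = -672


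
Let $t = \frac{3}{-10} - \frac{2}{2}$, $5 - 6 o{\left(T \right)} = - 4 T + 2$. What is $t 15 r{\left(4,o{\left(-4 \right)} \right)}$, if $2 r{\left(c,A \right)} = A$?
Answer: $\frac{169}{8} \approx 21.125$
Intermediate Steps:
$o{\left(T \right)} = \frac{1}{2} + \frac{2 T}{3}$ ($o{\left(T \right)} = \frac{5}{6} - \frac{- 4 T + 2}{6} = \frac{5}{6} - \frac{2 - 4 T}{6} = \frac{5}{6} + \left(- \frac{1}{3} + \frac{2 T}{3}\right) = \frac{1}{2} + \frac{2 T}{3}$)
$r{\left(c,A \right)} = \frac{A}{2}$
$t = - \frac{13}{10}$ ($t = 3 \left(- \frac{1}{10}\right) - 1 = - \frac{3}{10} - 1 = - \frac{13}{10} \approx -1.3$)
$t 15 r{\left(4,o{\left(-4 \right)} \right)} = \left(- \frac{13}{10}\right) 15 \frac{\frac{1}{2} + \frac{2}{3} \left(-4\right)}{2} = - \frac{39 \frac{\frac{1}{2} - \frac{8}{3}}{2}}{2} = - \frac{39 \cdot \frac{1}{2} \left(- \frac{13}{6}\right)}{2} = \left(- \frac{39}{2}\right) \left(- \frac{13}{12}\right) = \frac{169}{8}$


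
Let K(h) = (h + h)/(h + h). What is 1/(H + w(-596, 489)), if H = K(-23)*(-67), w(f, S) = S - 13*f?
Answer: 1/8170 ≈ 0.00012240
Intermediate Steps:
K(h) = 1 (K(h) = (2*h)/((2*h)) = (2*h)*(1/(2*h)) = 1)
H = -67 (H = 1*(-67) = -67)
1/(H + w(-596, 489)) = 1/(-67 + (489 - 13*(-596))) = 1/(-67 + (489 + 7748)) = 1/(-67 + 8237) = 1/8170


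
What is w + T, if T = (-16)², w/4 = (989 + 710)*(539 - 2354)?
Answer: -12334484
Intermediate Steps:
w = -12334740 (w = 4*((989 + 710)*(539 - 2354)) = 4*(1699*(-1815)) = 4*(-3083685) = -12334740)
T = 256
w + T = -12334740 + 256 = -12334484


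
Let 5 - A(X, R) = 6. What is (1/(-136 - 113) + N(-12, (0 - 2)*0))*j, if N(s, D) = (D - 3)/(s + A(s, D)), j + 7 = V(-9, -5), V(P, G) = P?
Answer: -11744/3237 ≈ -3.6281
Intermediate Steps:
j = -16 (j = -7 - 9 = -16)
A(X, R) = -1 (A(X, R) = 5 - 1*6 = 5 - 6 = -1)
N(s, D) = (-3 + D)/(-1 + s) (N(s, D) = (D - 3)/(s - 1) = (-3 + D)/(-1 + s))
(1/(-136 - 113) + N(-12, (0 - 2)*0))*j = (1/(-136 - 113) + (-3 + (0 - 2)*0)/(-1 - 12))*(-16) = (1/(-249) + (-3 - 2*0)/(-13))*(-16) = (-1/249 - (-3 + 0)/13)*(-16) = (-1/249 - 1/13*(-3))*(-16) = (-1/249 + 3/13)*(-16) = (734/3237)*(-16) = -11744/3237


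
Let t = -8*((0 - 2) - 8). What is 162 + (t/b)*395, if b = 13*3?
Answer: 37918/39 ≈ 972.26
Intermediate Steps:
b = 39
t = 80 (t = -8*(-2 - 8) = -8*(-10) = 80)
162 + (t/b)*395 = 162 + (80/39)*395 = 162 + 31600/39 = 37918/39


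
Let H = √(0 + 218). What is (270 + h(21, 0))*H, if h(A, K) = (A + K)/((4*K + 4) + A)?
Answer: 6771*√218/25 ≈ 3998.9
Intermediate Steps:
h(A, K) = (A + K)/(4 + A + 4*K) (h(A, K) = (A + K)/((4 + 4*K) + A) = (A + K)/(4 + A + 4*K))
H = √218 ≈ 14.765
(270 + h(21, 0))*H = (270 + (21 + 0)/(4 + 21 + 4*0))*√218 = (270 + 21/(4 + 21 + 0))*√218 = (270 + 21/25)*√218 = 6771*√218/25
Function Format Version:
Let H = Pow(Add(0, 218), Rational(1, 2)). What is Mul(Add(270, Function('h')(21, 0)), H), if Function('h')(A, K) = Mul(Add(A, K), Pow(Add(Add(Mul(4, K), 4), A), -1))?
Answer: Mul(Rational(6771, 25), Pow(218, Rational(1, 2))) ≈ 3998.9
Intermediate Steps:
Function('h')(A, K) = Mul(Pow(Add(4, A, Mul(4, K)), -1), Add(A, K)) (Function('h')(A, K) = Mul(Add(A, K), Pow(Add(Add(4, Mul(4, K)), A), -1)) = Mul(Add(A, K), Pow(Add(4, A, Mul(4, K)), -1)) = Mul(Pow(Add(4, A, Mul(4, K)), -1), Add(A, K)))
H = Pow(218, Rational(1, 2)) ≈ 14.765
Mul(Add(270, Function('h')(21, 0)), H) = Mul(Add(270, Mul(Pow(Add(4, 21, Mul(4, 0)), -1), Add(21, 0))), Pow(218, Rational(1, 2))) = Mul(Add(270, Mul(Pow(Add(4, 21, 0), -1), 21)), Pow(218, Rational(1, 2))) = Mul(Add(270, Mul(Pow(25, -1), 21)), Pow(218, Rational(1, 2))) = Mul(Add(270, Mul(Rational(1, 25), 21)), Pow(218, Rational(1, 2))) = Mul(Add(270, Rational(21, 25)), Pow(218, Rational(1, 2))) = Mul(Rational(6771, 25), Pow(218, Rational(1, 2)))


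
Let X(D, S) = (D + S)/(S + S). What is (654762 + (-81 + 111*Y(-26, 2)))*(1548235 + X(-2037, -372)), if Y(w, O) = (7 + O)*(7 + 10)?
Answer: 32236772522514/31 ≈ 1.0399e+12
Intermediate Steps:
X(D, S) = (D + S)/(2*S) (X(D, S) = (D + S)/((2*S)) = (D + S)*(1/(2*S)) = (D + S)/(2*S))
Y(w, O) = 119 + 17*O (Y(w, O) = (7 + O)*17 = 119 + 17*O)
(654762 + (-81 + 111*Y(-26, 2)))*(1548235 + X(-2037, -372)) = (654762 + (-81 + 111*(119 + 17*2)))*(1548235 + (½)*(-2037 - 372)/(-372)) = (654762 + (-81 + 111*(119 + 34)))*(1548235 + (½)*(-1/372)*(-2409)) = (654762 + (-81 + 111*153))*(1548235 + 803/248) = (654762 + (-81 + 16983))*(383963083/248) = (654762 + 16902)*(383963083/248) = 671664*(383963083/248) = 32236772522514/31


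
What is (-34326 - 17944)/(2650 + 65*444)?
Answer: -5227/3151 ≈ -1.6588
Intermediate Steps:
(-34326 - 17944)/(2650 + 65*444) = -52270/(2650 + 28860) = -52270/31510 = -52270*1/31510 = -5227/3151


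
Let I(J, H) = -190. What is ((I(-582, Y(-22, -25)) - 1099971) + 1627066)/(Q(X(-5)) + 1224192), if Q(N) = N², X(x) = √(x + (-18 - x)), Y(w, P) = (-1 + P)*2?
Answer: 175635/408058 ≈ 0.43042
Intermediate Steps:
Y(w, P) = -2 + 2*P
X(x) = 3*I*√2 (X(x) = √(-18) = 3*I*√2)
((I(-582, Y(-22, -25)) - 1099971) + 1627066)/(Q(X(-5)) + 1224192) = ((-190 - 1099971) + 1627066)/((3*I*√2)² + 1224192) = (-1100161 + 1627066)/(-18 + 1224192) = 526905/1224174 = 526905*(1/1224174) = 175635/408058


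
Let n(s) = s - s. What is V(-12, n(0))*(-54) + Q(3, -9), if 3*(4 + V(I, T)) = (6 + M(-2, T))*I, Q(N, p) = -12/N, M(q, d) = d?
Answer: 1508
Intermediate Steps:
n(s) = 0
V(I, T) = -4 + I*(6 + T)/3 (V(I, T) = -4 + ((6 + T)*I)/3 = -4 + (I*(6 + T))/3 = -4 + I*(6 + T)/3)
V(-12, n(0))*(-54) + Q(3, -9) = (-4 + 2*(-12) + (1/3)*(-12)*0)*(-54) - 12/3 = (-4 - 24 + 0)*(-54) - 12*1/3 = -28*(-54) - 4 = 1512 - 4 = 1508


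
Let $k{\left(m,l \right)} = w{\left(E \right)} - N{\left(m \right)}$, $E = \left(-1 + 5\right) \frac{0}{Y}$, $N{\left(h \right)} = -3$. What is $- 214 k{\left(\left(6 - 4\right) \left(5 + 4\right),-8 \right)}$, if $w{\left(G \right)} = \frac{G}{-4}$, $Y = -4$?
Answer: $-642$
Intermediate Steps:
$E = 0$ ($E = \left(-1 + 5\right) \frac{0}{-4} = 4 \cdot 0 \left(- \frac{1}{4}\right) = 4 \cdot 0 = 0$)
$w{\left(G \right)} = - \frac{G}{4}$ ($w{\left(G \right)} = G \left(- \frac{1}{4}\right) = - \frac{G}{4}$)
$k{\left(m,l \right)} = 3$ ($k{\left(m,l \right)} = \left(- \frac{1}{4}\right) 0 - -3 = 0 + 3 = 3$)
$- 214 k{\left(\left(6 - 4\right) \left(5 + 4\right),-8 \right)} = \left(-214\right) 3 = -642$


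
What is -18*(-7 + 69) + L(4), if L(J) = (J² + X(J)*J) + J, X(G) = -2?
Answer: -1104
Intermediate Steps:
L(J) = J² - J (L(J) = (J² - 2*J) + J = J² - J)
-18*(-7 + 69) + L(4) = -18*(-7 + 69) + 4*(-1 + 4) = -18*62 + 4*3 = -1116 + 12 = -1104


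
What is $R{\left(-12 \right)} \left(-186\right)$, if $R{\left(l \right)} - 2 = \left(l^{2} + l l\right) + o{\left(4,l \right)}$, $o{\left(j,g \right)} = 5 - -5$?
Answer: $-55800$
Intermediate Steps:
$o{\left(j,g \right)} = 10$ ($o{\left(j,g \right)} = 5 + 5 = 10$)
$R{\left(l \right)} = 12 + 2 l^{2}$ ($R{\left(l \right)} = 2 + \left(\left(l^{2} + l l\right) + 10\right) = 2 + \left(\left(l^{2} + l^{2}\right) + 10\right) = 2 + \left(2 l^{2} + 10\right) = 2 + \left(10 + 2 l^{2}\right) = 12 + 2 l^{2}$)
$R{\left(-12 \right)} \left(-186\right) = \left(12 + 2 \left(-12\right)^{2}\right) \left(-186\right) = \left(12 + 2 \cdot 144\right) \left(-186\right) = \left(12 + 288\right) \left(-186\right) = 300 \left(-186\right) = -55800$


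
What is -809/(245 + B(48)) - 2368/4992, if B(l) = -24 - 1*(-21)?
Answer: -18014/4719 ≈ -3.8173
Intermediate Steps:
B(l) = -3 (B(l) = -24 + 21 = -3)
-809/(245 + B(48)) - 2368/4992 = -809/(245 - 3) - 2368/4992 = -809/242 - 2368*1/4992 = -809*1/242 - 37/78 = -809/242 - 37/78 = -18014/4719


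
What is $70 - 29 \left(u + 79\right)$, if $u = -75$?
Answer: $-46$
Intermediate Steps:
$70 - 29 \left(u + 79\right) = 70 - 29 \left(-75 + 79\right) = 70 - 116 = -46$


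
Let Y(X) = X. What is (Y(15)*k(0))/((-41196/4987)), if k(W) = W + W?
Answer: 0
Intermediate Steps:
k(W) = 2*W
(Y(15)*k(0))/((-41196/4987)) = (15*(2*0))/((-41196/4987)) = (15*0)/((-41196*1/4987)) = 0/(-41196/4987) = 0*(-4987/41196) = 0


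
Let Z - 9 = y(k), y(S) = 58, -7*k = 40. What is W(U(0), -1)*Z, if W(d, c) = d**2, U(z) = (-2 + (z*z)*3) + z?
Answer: 268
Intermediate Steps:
k = -40/7 (k = -1/7*40 = -40/7 ≈ -5.7143)
U(z) = -2 + z + 3*z**2 (U(z) = (-2 + z**2*3) + z = (-2 + 3*z**2) + z = -2 + z + 3*z**2)
Z = 67 (Z = 9 + 58 = 67)
W(U(0), -1)*Z = (-2 + 0 + 3*0**2)**2*67 = (-2 + 0 + 3*0)**2*67 = (-2 + 0 + 0)**2*67 = (-2)**2*67 = 4*67 = 268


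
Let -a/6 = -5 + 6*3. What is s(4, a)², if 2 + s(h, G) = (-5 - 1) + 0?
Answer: 64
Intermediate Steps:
a = -78 (a = -6*(-5 + 6*3) = -6*(-5 + 18) = -6*13 = -78)
s(h, G) = -8 (s(h, G) = -2 + ((-5 - 1) + 0) = -2 + (-6 + 0) = -2 - 6 = -8)
s(4, a)² = (-8)² = 64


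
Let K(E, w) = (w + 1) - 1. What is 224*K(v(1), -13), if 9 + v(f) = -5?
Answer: -2912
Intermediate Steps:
v(f) = -14 (v(f) = -9 - 5 = -14)
K(E, w) = w (K(E, w) = (1 + w) - 1 = w)
224*K(v(1), -13) = 224*(-13) = -2912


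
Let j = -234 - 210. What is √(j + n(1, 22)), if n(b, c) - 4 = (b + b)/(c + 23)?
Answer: I*√98990/15 ≈ 20.975*I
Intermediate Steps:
j = -444
n(b, c) = 4 + 2*b/(23 + c) (n(b, c) = 4 + (b + b)/(c + 23) = 4 + (2*b)/(23 + c) = 4 + 2*b/(23 + c))
√(j + n(1, 22)) = √(-444 + 2*(46 + 1 + 2*22)/(23 + 22)) = √(-444 + 2*(46 + 1 + 44)/45) = √(-444 + 2*(1/45)*91) = √(-444 + 182/45) = √(-19798/45) = I*√98990/15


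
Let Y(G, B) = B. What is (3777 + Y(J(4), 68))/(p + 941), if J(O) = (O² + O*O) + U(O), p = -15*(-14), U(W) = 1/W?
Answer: 3845/1151 ≈ 3.3406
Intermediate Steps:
p = 210
J(O) = 1/O + 2*O² (J(O) = (O² + O*O) + 1/O = (O² + O²) + 1/O = 2*O² + 1/O = 1/O + 2*O²)
(3777 + Y(J(4), 68))/(p + 941) = (3777 + 68)/(210 + 941) = 3845/1151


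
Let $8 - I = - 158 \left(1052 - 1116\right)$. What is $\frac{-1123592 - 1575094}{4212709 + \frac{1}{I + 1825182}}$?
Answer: $- \frac{4898325587508}{7646395426303} \approx -0.64061$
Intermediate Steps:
$I = -10104$ ($I = 8 - - 158 \left(1052 - 1116\right) = 8 - \left(-158\right) \left(-64\right) = 8 - 10112 = -10104$)
$\frac{-1123592 - 1575094}{4212709 + \frac{1}{I + 1825182}} = \frac{-1123592 - 1575094}{4212709 + \frac{1}{-10104 + 1825182}} = - \frac{2698686}{4212709 + \frac{1}{1815078}} = - \frac{2698686}{\frac{7646395426303}{1815078}} = \left(-2698686\right) \frac{1815078}{7646395426303} = - \frac{4898325587508}{7646395426303}$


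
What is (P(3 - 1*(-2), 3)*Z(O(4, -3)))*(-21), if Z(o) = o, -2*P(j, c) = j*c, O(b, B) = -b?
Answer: -630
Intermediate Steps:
P(j, c) = -c*j/2 (P(j, c) = -j*c/2 = -c*j/2)
(P(3 - 1*(-2), 3)*Z(O(4, -3)))*(-21) = ((-1/2*3*(3 - 1*(-2)))*(-1*4))*(-21) = (-1/2*3*(3 + 2)*(-4))*(-21) = (-1/2*3*5*(-4))*(-21) = -15/2*(-4)*(-21) = 30*(-21) = -630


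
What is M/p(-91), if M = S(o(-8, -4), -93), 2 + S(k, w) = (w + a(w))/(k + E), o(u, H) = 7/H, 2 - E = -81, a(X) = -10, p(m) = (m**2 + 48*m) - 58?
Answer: -354/417625 ≈ -0.00084765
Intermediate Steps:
p(m) = -58 + m**2 + 48*m
E = 83 (E = 2 - 1*(-81) = 2 + 81 = 83)
S(k, w) = -2 + (-10 + w)/(83 + k) (S(k, w) = -2 + (w - 10)/(k + 83) = -2 + (-10 + w)/(83 + k))
M = -1062/325 (M = (-176 - 93 - 14/(-4))/(83 + 7/(-4)) = (-176 - 93 - 14*(-1)/4)/(83 + 7*(-1/4)) = (-176 - 93 - 2*(-7/4))/(83 - 7/4) = (-176 - 93 + 7/2)/(325/4) = (4/325)*(-531/2) = -1062/325 ≈ -3.2677)
M/p(-91) = -1062/(325*(-58 + (-91)**2 + 48*(-91))) = -1062/(325*(-58 + 8281 - 4368)) = -1062/325/3855 = -1062/325*1/3855 = -354/417625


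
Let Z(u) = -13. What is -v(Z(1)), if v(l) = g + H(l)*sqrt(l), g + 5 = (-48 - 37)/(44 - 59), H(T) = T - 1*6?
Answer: -2/3 + 19*I*sqrt(13) ≈ -0.66667 + 68.505*I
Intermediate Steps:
H(T) = -6 + T (H(T) = T - 6 = -6 + T)
g = 2/3 (g = -5 + (-48 - 37)/(44 - 59) = -5 - 85/(-15) = -5 - 85*(-1/15) = -5 + 17/3 = 2/3 ≈ 0.66667)
v(l) = 2/3 + sqrt(l)*(-6 + l) (v(l) = 2/3 + (-6 + l)*sqrt(l) = 2/3 + sqrt(l)*(-6 + l))
-v(Z(1)) = -(2/3 + sqrt(-13)*(-6 - 13)) = -(2/3 + (I*sqrt(13))*(-19)) = -(2/3 - 19*I*sqrt(13)) = -2/3 + 19*I*sqrt(13)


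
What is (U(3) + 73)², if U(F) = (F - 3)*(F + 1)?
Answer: 5329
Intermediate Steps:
U(F) = (1 + F)*(-3 + F) (U(F) = (-3 + F)*(1 + F) = (1 + F)*(-3 + F))
(U(3) + 73)² = ((-3 + 3² - 2*3) + 73)² = ((-3 + 9 - 6) + 73)² = (0 + 73)² = 73² = 5329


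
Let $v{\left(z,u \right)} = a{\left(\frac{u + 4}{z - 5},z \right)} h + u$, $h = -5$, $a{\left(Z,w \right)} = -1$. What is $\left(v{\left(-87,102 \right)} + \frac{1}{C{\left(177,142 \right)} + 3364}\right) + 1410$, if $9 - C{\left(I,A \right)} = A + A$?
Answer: $\frac{4686014}{3089} \approx 1517.0$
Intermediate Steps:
$v{\left(z,u \right)} = 5 + u$ ($v{\left(z,u \right)} = \left(-1\right) \left(-5\right) + u = 5 + u$)
$C{\left(I,A \right)} = 9 - 2 A$ ($C{\left(I,A \right)} = 9 - \left(A + A\right) = 9 - 2 A$)
$\left(v{\left(-87,102 \right)} + \frac{1}{C{\left(177,142 \right)} + 3364}\right) + 1410 = \left(\left(5 + 102\right) + \frac{1}{\left(9 - 284\right) + 3364}\right) + 1410 = \left(107 + \frac{1}{\left(9 - 284\right) + 3364}\right) + 1410 = \left(107 + \frac{1}{-275 + 3364}\right) + 1410 = \left(107 + \frac{1}{3089}\right) + 1410 = \frac{330524}{3089} + 1410 = \frac{4686014}{3089}$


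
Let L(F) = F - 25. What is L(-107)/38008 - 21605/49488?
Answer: -103461907/235117488 ≈ -0.44004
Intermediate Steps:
L(F) = -25 + F
L(-107)/38008 - 21605/49488 = (-25 - 107)/38008 - 21605/49488 = -132*1/38008 - 21605*1/49488 = -33/9502 - 21605/49488 = -103461907/235117488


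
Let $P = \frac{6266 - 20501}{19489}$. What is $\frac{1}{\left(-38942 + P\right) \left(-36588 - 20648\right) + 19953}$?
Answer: $\frac{19489}{43439929975045} \approx 4.4864 \cdot 10^{-10}$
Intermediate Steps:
$P = - \frac{14235}{19489}$ ($P = \left(6266 - 20501\right) \frac{1}{19489} = \left(-14235\right) \frac{1}{19489} = - \frac{14235}{19489} \approx -0.73041$)
$\frac{1}{\left(-38942 + P\right) \left(-36588 - 20648\right) + 19953} = \frac{1}{\left(-38942 - \frac{14235}{19489}\right) \left(-36588 - 20648\right) + 19953} = \frac{1}{\left(- \frac{758954873}{19489}\right) \left(-57236\right) + 19953} = \frac{1}{\frac{43439541111028}{19489} + 19953} = \frac{1}{\frac{43439929975045}{19489}} = \frac{19489}{43439929975045}$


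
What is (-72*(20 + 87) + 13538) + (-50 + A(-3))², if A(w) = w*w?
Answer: 7515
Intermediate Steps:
A(w) = w²
(-72*(20 + 87) + 13538) + (-50 + A(-3))² = (-72*(20 + 87) + 13538) + (-50 + (-3)²)² = (-72*107 + 13538) + (-50 + 9)² = (-7704 + 13538) + (-41)² = 5834 + 1681 = 7515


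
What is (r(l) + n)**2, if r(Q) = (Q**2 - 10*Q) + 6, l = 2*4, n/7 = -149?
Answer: 1108809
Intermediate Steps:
n = -1043 (n = 7*(-149) = -1043)
l = 8
r(Q) = 6 + Q**2 - 10*Q
(r(l) + n)**2 = ((6 + 8**2 - 10*8) - 1043)**2 = ((6 + 64 - 80) - 1043)**2 = (-10 - 1043)**2 = (-1053)**2 = 1108809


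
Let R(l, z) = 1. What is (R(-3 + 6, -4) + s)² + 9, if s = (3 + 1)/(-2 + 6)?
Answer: 13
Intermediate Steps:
s = 1 (s = 4/4 = 4*(¼) = 1)
(R(-3 + 6, -4) + s)² + 9 = (1 + 1)² + 9 = 2² + 9 = 4 + 9 = 13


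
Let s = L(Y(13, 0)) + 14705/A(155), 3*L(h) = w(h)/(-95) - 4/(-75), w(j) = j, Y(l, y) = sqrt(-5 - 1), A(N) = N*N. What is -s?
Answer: -136189/216225 + I*sqrt(6)/285 ≈ -0.62985 + 0.0085947*I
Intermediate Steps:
A(N) = N**2
Y(l, y) = I*sqrt(6) (Y(l, y) = sqrt(-6) = I*sqrt(6))
L(h) = 4/225 - h/285 (L(h) = (h/(-95) - 4/(-75))/3 = (h*(-1/95) - 4*(-1/75))/3 = (-h/95 + 4/75)/3 = (4/75 - h/95)/3 = 4/225 - h/285)
s = 136189/216225 - I*sqrt(6)/285 (s = (4/225 - I*sqrt(6)/285) + 14705/(155**2) = (4/225 - I*sqrt(6)/285) + 14705/24025 = (4/225 - I*sqrt(6)/285) + 14705*(1/24025) = (4/225 - I*sqrt(6)/285) + 2941/4805 = 136189/216225 - I*sqrt(6)/285 ≈ 0.62985 - 0.0085947*I)
-s = -(136189/216225 - I*sqrt(6)/285) = -136189/216225 + I*sqrt(6)/285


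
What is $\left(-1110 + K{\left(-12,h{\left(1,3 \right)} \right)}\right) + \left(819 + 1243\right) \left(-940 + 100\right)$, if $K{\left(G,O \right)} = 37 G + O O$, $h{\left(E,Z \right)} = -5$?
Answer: $-1733609$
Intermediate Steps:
$K{\left(G,O \right)} = O^{2} + 37 G$ ($K{\left(G,O \right)} = 37 G + O^{2} = O^{2} + 37 G$)
$\left(-1110 + K{\left(-12,h{\left(1,3 \right)} \right)}\right) + \left(819 + 1243\right) \left(-940 + 100\right) = \left(-1110 + \left(\left(-5\right)^{2} + 37 \left(-12\right)\right)\right) + \left(819 + 1243\right) \left(-940 + 100\right) = \left(-1110 + \left(25 - 444\right)\right) + 2062 \left(-840\right) = \left(-1110 - 419\right) - 1732080 = -1529 - 1732080 = -1733609$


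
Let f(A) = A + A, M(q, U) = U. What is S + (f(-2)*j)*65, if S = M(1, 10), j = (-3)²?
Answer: -2330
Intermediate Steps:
j = 9
S = 10
f(A) = 2*A
S + (f(-2)*j)*65 = 10 + ((2*(-2))*9)*65 = 10 - 4*9*65 = 10 - 36*65 = 10 - 2340 = -2330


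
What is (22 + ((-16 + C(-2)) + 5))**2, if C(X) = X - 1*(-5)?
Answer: 196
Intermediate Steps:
C(X) = 5 + X (C(X) = X + 5 = 5 + X)
(22 + ((-16 + C(-2)) + 5))**2 = (22 + ((-16 + (5 - 2)) + 5))**2 = (22 + ((-16 + 3) + 5))**2 = (22 + (-13 + 5))**2 = (22 - 8)**2 = 14**2 = 196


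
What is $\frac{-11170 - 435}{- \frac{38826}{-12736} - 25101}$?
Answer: $\frac{14780128}{31964751} \approx 0.46239$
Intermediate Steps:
$\frac{-11170 - 435}{- \frac{38826}{-12736} - 25101} = - \frac{11605}{\left(-38826\right) \left(- \frac{1}{12736}\right) - 25101} = - \frac{11605}{\frac{19413}{6368} - 25101} = - \frac{11605}{- \frac{159823755}{6368}} = \left(-11605\right) \left(- \frac{6368}{159823755}\right) = \frac{14780128}{31964751}$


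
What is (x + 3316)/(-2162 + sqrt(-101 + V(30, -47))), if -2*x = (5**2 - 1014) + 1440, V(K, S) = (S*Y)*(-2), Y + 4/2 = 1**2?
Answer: -954523/667777 - 883*I*sqrt(195)/1335554 ≈ -1.4294 - 0.0092324*I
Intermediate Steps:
Y = -1 (Y = -2 + 1**2 = -2 + 1 = -1)
V(K, S) = 2*S (V(K, S) = (S*(-1))*(-2) = -S*(-2) = 2*S)
x = -451/2 (x = -((5**2 - 1014) + 1440)/2 = -((25 - 1014) + 1440)/2 = -(-989 + 1440)/2 = -1/2*451 = -451/2 ≈ -225.50)
(x + 3316)/(-2162 + sqrt(-101 + V(30, -47))) = (-451/2 + 3316)/(-2162 + sqrt(-101 + 2*(-47))) = 6181/(2*(-2162 + sqrt(-101 - 94))) = 6181/(2*(-2162 + sqrt(-195))) = 6181/(2*(-2162 + I*sqrt(195)))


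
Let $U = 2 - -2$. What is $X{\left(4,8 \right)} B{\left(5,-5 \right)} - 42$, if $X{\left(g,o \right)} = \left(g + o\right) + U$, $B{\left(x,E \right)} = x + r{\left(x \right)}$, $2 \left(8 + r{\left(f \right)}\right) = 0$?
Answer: $-90$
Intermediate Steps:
$r{\left(f \right)} = -8$ ($r{\left(f \right)} = -8 + \frac{1}{2} \cdot 0 = -8 + 0 = -8$)
$B{\left(x,E \right)} = -8 + x$ ($B{\left(x,E \right)} = x - 8 = -8 + x$)
$U = 4$ ($U = 2 + 2 = 4$)
$X{\left(g,o \right)} = 4 + g + o$ ($X{\left(g,o \right)} = \left(g + o\right) + 4 = 4 + g + o$)
$X{\left(4,8 \right)} B{\left(5,-5 \right)} - 42 = \left(4 + 4 + 8\right) \left(-8 + 5\right) - 42 = 16 \left(-3\right) - 42 = -48 - 42 = -90$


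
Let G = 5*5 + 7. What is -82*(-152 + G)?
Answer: 9840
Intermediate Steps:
G = 32 (G = 25 + 7 = 32)
-82*(-152 + G) = -82*(-152 + 32) = -82*(-120) = 9840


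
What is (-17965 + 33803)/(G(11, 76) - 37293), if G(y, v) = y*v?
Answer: -15838/36457 ≈ -0.43443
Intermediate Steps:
G(y, v) = v*y
(-17965 + 33803)/(G(11, 76) - 37293) = (-17965 + 33803)/(76*11 - 37293) = 15838/(836 - 37293) = 15838/(-36457) = 15838*(-1/36457) = -15838/36457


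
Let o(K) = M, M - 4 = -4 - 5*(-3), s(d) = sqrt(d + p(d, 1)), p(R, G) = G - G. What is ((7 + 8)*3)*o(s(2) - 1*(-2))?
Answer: 675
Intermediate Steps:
p(R, G) = 0
s(d) = sqrt(d) (s(d) = sqrt(d + 0) = sqrt(d))
M = 15 (M = 4 + (-4 - 5*(-3)) = 4 + (-4 + 15) = 4 + 11 = 15)
o(K) = 15
((7 + 8)*3)*o(s(2) - 1*(-2)) = ((7 + 8)*3)*15 = (15*3)*15 = 45*15 = 675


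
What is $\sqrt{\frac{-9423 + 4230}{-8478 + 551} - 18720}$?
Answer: $\frac{3 i \sqrt{130697070441}}{7927} \approx 136.82 i$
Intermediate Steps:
$\sqrt{\frac{-9423 + 4230}{-8478 + 551} - 18720} = \sqrt{- \frac{5193}{-7927} - 18720} = \sqrt{\left(-5193\right) \left(- \frac{1}{7927}\right) - 18720} = \sqrt{\frac{5193}{7927} - 18720} = \sqrt{- \frac{148388247}{7927}} = \frac{3 i \sqrt{130697070441}}{7927}$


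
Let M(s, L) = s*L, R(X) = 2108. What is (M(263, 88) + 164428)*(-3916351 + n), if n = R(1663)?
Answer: -734202387996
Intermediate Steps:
n = 2108
M(s, L) = L*s
(M(263, 88) + 164428)*(-3916351 + n) = (88*263 + 164428)*(-3916351 + 2108) = (23144 + 164428)*(-3914243) = 187572*(-3914243) = -734202387996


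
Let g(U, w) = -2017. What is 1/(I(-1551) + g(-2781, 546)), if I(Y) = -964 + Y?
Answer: -1/4532 ≈ -0.00022065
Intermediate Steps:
1/(I(-1551) + g(-2781, 546)) = 1/((-964 - 1551) - 2017) = 1/(-2515 - 2017) = 1/(-4532) = -1/4532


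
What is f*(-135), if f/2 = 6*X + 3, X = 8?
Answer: -13770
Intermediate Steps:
f = 102 (f = 2*(6*8 + 3) = 2*(48 + 3) = 2*51 = 102)
f*(-135) = 102*(-135) = -13770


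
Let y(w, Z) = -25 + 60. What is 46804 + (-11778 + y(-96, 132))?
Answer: 35061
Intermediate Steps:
y(w, Z) = 35
46804 + (-11778 + y(-96, 132)) = 46804 + (-11778 + 35) = 46804 - 11743 = 35061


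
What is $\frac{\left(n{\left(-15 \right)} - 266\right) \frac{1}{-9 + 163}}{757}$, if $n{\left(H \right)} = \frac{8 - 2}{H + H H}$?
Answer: $- \frac{9309}{4080230} \approx -0.0022815$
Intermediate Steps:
$n{\left(H \right)} = \frac{6}{H + H^{2}}$
$\frac{\left(n{\left(-15 \right)} - 266\right) \frac{1}{-9 + 163}}{757} = \frac{\left(\frac{6}{\left(-15\right) \left(1 - 15\right)} - 266\right) \frac{1}{-9 + 163}}{757} = \frac{6 \left(- \frac{1}{15}\right) \frac{1}{-14} - 266}{154} \cdot \frac{1}{757} = \left(6 \left(- \frac{1}{15}\right) \left(- \frac{1}{14}\right) - 266\right) \frac{1}{154} \cdot \frac{1}{757} = \left(\frac{1}{35} - 266\right) \frac{1}{154} \cdot \frac{1}{757} = \left(- \frac{9309}{35}\right) \frac{1}{154} \cdot \frac{1}{757} = \left(- \frac{9309}{5390}\right) \frac{1}{757} = - \frac{9309}{4080230}$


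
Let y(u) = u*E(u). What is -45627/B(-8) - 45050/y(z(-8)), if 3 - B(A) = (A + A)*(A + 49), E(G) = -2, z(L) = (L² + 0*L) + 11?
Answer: 456878/1977 ≈ 231.10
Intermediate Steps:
z(L) = 11 + L² (z(L) = (L² + 0) + 11 = L² + 11 = 11 + L²)
y(u) = -2*u (y(u) = u*(-2) = -2*u)
B(A) = 3 - 2*A*(49 + A) (B(A) = 3 - (A + A)*(A + 49) = 3 - 2*A*(49 + A))
-45627/B(-8) - 45050/y(z(-8)) = -45627/(3 - 98*(-8) - 2*(-8)²) - 45050*(-1/(2*(11 + (-8)²))) = -45627/(3 + 784 - 2*64) - 45050*(-1/(2*(11 + 64))) = -45627/(3 + 784 - 128) - 45050/((-2*75)) = -45627/659 - 45050/(-150) = -45627*1/659 - 45050*(-1/150) = -45627/659 + 901/3 = 456878/1977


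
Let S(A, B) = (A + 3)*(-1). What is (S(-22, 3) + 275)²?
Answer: 86436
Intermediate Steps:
S(A, B) = -3 - A (S(A, B) = (3 + A)*(-1) = -3 - A)
(S(-22, 3) + 275)² = ((-3 - 1*(-22)) + 275)² = ((-3 + 22) + 275)² = (19 + 275)² = 294² = 86436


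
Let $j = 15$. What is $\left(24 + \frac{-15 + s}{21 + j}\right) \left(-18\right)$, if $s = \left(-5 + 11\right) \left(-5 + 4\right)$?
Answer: $- \frac{843}{2} \approx -421.5$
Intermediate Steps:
$s = -6$ ($s = 6 \left(-1\right) = -6$)
$\left(24 + \frac{-15 + s}{21 + j}\right) \left(-18\right) = \left(24 + \frac{-15 - 6}{21 + 15}\right) \left(-18\right) = \left(24 - \frac{21}{36}\right) \left(-18\right) = \left(24 - \frac{7}{12}\right) \left(-18\right) = \frac{281}{12} \left(-18\right) = - \frac{843}{2}$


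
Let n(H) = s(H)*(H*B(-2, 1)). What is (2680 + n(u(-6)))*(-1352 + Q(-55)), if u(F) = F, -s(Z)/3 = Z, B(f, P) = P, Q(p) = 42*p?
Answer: -9418664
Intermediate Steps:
s(Z) = -3*Z
n(H) = -3*H² (n(H) = (-3*H)*(H*1) = (-3*H)*H = -3*H²)
(2680 + n(u(-6)))*(-1352 + Q(-55)) = (2680 - 3*(-6)²)*(-1352 + 42*(-55)) = (2680 - 3*36)*(-1352 - 2310) = (2680 - 108)*(-3662) = 2572*(-3662) = -9418664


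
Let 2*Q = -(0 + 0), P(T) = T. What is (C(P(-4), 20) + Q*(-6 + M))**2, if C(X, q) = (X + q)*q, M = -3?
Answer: 102400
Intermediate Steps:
C(X, q) = q*(X + q)
Q = 0 (Q = (-(0 + 0))/2 = (-1*0)/2 = (1/2)*0 = 0)
(C(P(-4), 20) + Q*(-6 + M))**2 = (20*(-4 + 20) + 0*(-6 - 3))**2 = (20*16 + 0*(-9))**2 = (320 + 0)**2 = 320**2 = 102400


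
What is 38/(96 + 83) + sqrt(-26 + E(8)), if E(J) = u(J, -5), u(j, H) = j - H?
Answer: 38/179 + I*sqrt(13) ≈ 0.21229 + 3.6056*I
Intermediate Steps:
E(J) = 5 + J (E(J) = J - 1*(-5) = J + 5 = 5 + J)
38/(96 + 83) + sqrt(-26 + E(8)) = 38/(96 + 83) + sqrt(-26 + (5 + 8)) = 38/179 + sqrt(-26 + 13) = (1/179)*38 + sqrt(-13) = 38/179 + I*sqrt(13)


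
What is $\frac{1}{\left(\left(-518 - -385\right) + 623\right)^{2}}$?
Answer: $\frac{1}{240100} \approx 4.1649 \cdot 10^{-6}$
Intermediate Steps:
$\frac{1}{\left(\left(-518 - -385\right) + 623\right)^{2}} = \frac{1}{\left(\left(-518 + 385\right) + 623\right)^{2}} = \frac{1}{\left(-133 + 623\right)^{2}} = \frac{1}{490^{2}} = \frac{1}{240100}$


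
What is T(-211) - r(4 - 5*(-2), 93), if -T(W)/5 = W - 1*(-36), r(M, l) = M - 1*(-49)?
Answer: 812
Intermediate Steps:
r(M, l) = 49 + M (r(M, l) = M + 49 = 49 + M)
T(W) = -180 - 5*W (T(W) = -5*(W - 1*(-36)) = -5*(W + 36) = -5*(36 + W) = -180 - 5*W)
T(-211) - r(4 - 5*(-2), 93) = (-180 - 5*(-211)) - (49 + (4 - 5*(-2))) = (-180 + 1055) - (49 + (4 + 10)) = 875 - (49 + 14) = 875 - 1*63 = 875 - 63 = 812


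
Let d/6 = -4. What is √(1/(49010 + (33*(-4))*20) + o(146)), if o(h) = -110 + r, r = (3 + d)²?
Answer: √711708600270/46370 ≈ 18.193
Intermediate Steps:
d = -24 (d = 6*(-4) = -24)
r = 441 (r = (3 - 24)² = (-21)² = 441)
o(h) = 331 (o(h) = -110 + 441 = 331)
√(1/(49010 + (33*(-4))*20) + o(146)) = √(1/(49010 + (33*(-4))*20) + 331) = √(1/(49010 - 132*20) + 331) = √(1/(49010 - 2640) + 331) = √(1/46370 + 331) = √(15348471/46370) = √711708600270/46370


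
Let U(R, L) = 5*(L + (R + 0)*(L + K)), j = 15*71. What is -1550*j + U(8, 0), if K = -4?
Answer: -1650910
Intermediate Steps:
j = 1065
U(R, L) = 5*L + 5*R*(-4 + L) (U(R, L) = 5*(L + (R + 0)*(L - 4)) = 5*(L + R*(-4 + L)) = 5*L + 5*R*(-4 + L))
-1550*j + U(8, 0) = -1550*1065 + (-20*8 + 5*0 + 5*0*8) = -1650750 + (-160 + 0 + 0) = -1650750 - 160 = -1650910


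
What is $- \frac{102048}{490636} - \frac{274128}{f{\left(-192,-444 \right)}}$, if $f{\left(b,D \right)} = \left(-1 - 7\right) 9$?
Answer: $\frac{1400934562}{367977} \approx 3807.1$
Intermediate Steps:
$f{\left(b,D \right)} = -72$ ($f{\left(b,D \right)} = \left(-8\right) 9 = -72$)
$- \frac{102048}{490636} - \frac{274128}{f{\left(-192,-444 \right)}} = - \frac{102048}{490636} - \frac{274128}{-72} = \left(-102048\right) \frac{1}{490636} - - \frac{11422}{3} = - \frac{25512}{122659} + \frac{11422}{3} = \frac{1400934562}{367977}$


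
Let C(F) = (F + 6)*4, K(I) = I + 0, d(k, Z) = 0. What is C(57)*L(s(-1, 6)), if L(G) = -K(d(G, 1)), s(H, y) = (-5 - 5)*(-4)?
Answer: 0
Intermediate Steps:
K(I) = I
s(H, y) = 40 (s(H, y) = -10*(-4) = 40)
C(F) = 24 + 4*F (C(F) = (6 + F)*4 = 24 + 4*F)
L(G) = 0 (L(G) = -1*0 = 0)
C(57)*L(s(-1, 6)) = (24 + 4*57)*0 = (24 + 228)*0 = 252*0 = 0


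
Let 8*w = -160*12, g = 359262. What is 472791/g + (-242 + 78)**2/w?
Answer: -66314173/598770 ≈ -110.75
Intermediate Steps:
w = -240 (w = (-160*12)/8 = (1/8)*(-1920) = -240)
472791/g + (-242 + 78)**2/w = 472791/359262 + (-242 + 78)**2/(-240) = 472791*(1/359262) + (-164)**2*(-1/240) = 157597/119754 + 26896*(-1/240) = 157597/119754 - 1681/15 = -66314173/598770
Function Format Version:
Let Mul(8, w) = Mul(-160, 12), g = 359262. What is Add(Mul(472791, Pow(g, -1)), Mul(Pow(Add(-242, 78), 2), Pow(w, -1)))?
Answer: Rational(-66314173, 598770) ≈ -110.75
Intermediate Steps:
w = -240 (w = Mul(Rational(1, 8), Mul(-160, 12)) = Mul(Rational(1, 8), -1920) = -240)
Add(Mul(472791, Pow(g, -1)), Mul(Pow(Add(-242, 78), 2), Pow(w, -1))) = Add(Mul(472791, Pow(359262, -1)), Mul(Pow(Add(-242, 78), 2), Pow(-240, -1))) = Add(Mul(472791, Rational(1, 359262)), Mul(Pow(-164, 2), Rational(-1, 240))) = Add(Rational(157597, 119754), Mul(26896, Rational(-1, 240))) = Add(Rational(157597, 119754), Rational(-1681, 15)) = Rational(-66314173, 598770)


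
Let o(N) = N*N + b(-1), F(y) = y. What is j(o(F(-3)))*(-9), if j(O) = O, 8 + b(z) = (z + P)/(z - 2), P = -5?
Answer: -27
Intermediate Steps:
b(z) = -8 + (-5 + z)/(-2 + z) (b(z) = -8 + (z - 5)/(z - 2) = -8 + (-5 + z)/(-2 + z))
o(N) = -6 + N**2 (o(N) = N*N + (11 - 7*(-1))/(-2 - 1) = N**2 + (11 + 7)/(-3) = N**2 - 1/3*18 = N**2 - 6 = -6 + N**2)
j(o(F(-3)))*(-9) = (-6 + (-3)**2)*(-9) = (-6 + 9)*(-9) = 3*(-9) = -27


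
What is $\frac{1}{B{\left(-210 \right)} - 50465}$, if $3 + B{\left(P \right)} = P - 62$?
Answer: $- \frac{1}{50740} \approx -1.9708 \cdot 10^{-5}$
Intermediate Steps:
$B{\left(P \right)} = -65 + P$ ($B{\left(P \right)} = -3 + \left(P - 62\right) = -3 + \left(-62 + P\right) = -65 + P$)
$\frac{1}{B{\left(-210 \right)} - 50465} = \frac{1}{\left(-65 - 210\right) - 50465} = \frac{1}{-275 - 50465} = \frac{1}{-50740} = - \frac{1}{50740}$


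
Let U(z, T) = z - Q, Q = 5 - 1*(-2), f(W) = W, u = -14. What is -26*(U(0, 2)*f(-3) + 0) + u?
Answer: -560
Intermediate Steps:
Q = 7 (Q = 5 + 2 = 7)
U(z, T) = -7 + z (U(z, T) = z - 1*7 = z - 7 = -7 + z)
-26*(U(0, 2)*f(-3) + 0) + u = -26*((-7 + 0)*(-3) + 0) - 14 = -26*(-7*(-3) + 0) - 14 = -26*(21 + 0) - 14 = -26*21 - 14 = -546 - 14 = -560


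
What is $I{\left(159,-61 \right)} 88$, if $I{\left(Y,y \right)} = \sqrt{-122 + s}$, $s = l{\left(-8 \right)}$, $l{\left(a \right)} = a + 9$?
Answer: $968 i \approx 968.0 i$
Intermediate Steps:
$l{\left(a \right)} = 9 + a$
$s = 1$ ($s = 9 - 8 = 1$)
$I{\left(Y,y \right)} = 11 i$ ($I{\left(Y,y \right)} = \sqrt{-122 + 1} = \sqrt{-121} = 11 i$)
$I{\left(159,-61 \right)} 88 = 11 i 88 = 968 i$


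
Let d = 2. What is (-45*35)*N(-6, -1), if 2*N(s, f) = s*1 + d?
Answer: 3150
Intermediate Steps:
N(s, f) = 1 + s/2 (N(s, f) = (s*1 + 2)/2 = (s + 2)/2 = (2 + s)/2 = 1 + s/2)
(-45*35)*N(-6, -1) = (-45*35)*(1 + (½)*(-6)) = -1575*(1 - 3) = -1575*(-2) = 3150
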